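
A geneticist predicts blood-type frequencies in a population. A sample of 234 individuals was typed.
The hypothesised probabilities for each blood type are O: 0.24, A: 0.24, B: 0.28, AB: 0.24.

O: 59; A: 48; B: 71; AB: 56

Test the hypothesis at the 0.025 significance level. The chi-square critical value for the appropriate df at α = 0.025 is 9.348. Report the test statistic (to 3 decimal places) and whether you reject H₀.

Expected counts E_i = n·p_i: 234×0.24 = 56.16, 234×0.24 = 56.16, 234×0.28 = 65.52, 234×0.24 = 56.16.
χ² = (59−56.16)²/56.16 + (48−56.16)²/56.16 + (71−65.52)²/65.52 + (56−56.16)²/56.16
   = 0.1436 + 1.1856 + 0.4583 + 0.0005
Sum = 1.788
df = 3. Since 1.788 < 9.348, we do not reject H₀.

1.788; do not reject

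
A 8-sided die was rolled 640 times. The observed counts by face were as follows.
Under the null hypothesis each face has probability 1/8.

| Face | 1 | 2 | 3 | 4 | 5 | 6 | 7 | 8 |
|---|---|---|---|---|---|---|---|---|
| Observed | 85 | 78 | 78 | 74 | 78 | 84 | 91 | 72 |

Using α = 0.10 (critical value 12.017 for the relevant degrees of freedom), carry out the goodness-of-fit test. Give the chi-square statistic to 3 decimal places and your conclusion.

3.425; do not reject

Expected count for each of the 8 categories: 640/8 = 80.
1: (85 − 80)²/80 = 25/80 = 0.3125
2: (78 − 80)²/80 = 4/80 = 0.0500
3: (78 − 80)²/80 = 4/80 = 0.0500
4: (74 − 80)²/80 = 36/80 = 0.4500
5: (78 − 80)²/80 = 4/80 = 0.0500
6: (84 − 80)²/80 = 16/80 = 0.2000
7: (91 − 80)²/80 = 121/80 = 1.5125
8: (72 − 80)²/80 = 64/80 = 0.8000
Sum = 3.425
df = 7. Since 3.425 < 12.017, we do not reject H₀.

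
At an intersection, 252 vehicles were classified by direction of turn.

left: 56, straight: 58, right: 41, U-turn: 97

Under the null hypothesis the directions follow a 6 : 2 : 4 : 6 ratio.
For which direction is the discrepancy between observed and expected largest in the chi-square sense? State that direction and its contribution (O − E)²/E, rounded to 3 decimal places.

Ratio total = 18. Expected counts: 252×6/18 = 84, 252×2/18 = 28, 252×4/18 = 56, 252×6/18 = 84.
cat           O        E   (O−E)²/E
left         56       84     9.3333
straight     58       28    32.1429
right        41       56     4.0179
U-turn       97       84     2.0119
The largest term is for straight: 32.143.

straight, 32.143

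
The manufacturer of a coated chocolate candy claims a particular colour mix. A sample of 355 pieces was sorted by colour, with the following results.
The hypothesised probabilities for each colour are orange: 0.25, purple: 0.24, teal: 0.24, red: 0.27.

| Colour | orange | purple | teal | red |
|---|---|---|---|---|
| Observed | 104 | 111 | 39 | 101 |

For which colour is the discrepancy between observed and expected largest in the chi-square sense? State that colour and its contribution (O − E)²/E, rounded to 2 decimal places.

Expected counts E_i = n·p_i: 355×0.25 = 88.75, 355×0.24 = 85.2, 355×0.24 = 85.2, 355×0.27 = 95.85.
cat         O        E   (O−E)²/E
orange    104    88.75      2.620
purple    111     85.2      7.813
teal       39     85.2     25.052
red       101    95.85      0.277
The largest term is for teal: 25.05.

teal, 25.05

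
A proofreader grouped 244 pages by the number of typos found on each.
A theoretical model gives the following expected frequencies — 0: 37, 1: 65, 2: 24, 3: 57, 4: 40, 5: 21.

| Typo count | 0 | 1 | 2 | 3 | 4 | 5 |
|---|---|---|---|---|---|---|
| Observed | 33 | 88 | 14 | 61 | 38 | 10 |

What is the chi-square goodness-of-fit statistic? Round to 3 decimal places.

18.880

χ² = (33−37)²/37 + (88−65)²/65 + (14−24)²/24 + (61−57)²/57 + (38−40)²/40 + (10−21)²/21
   = 0.4324 + 8.1385 + 4.1667 + 0.2807 + 0.1000 + 5.7619
Sum = 18.880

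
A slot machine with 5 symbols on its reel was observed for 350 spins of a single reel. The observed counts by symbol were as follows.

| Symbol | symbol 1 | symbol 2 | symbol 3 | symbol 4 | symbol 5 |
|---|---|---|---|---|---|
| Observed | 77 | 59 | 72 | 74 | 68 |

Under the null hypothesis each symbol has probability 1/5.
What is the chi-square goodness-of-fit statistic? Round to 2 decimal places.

Expected count for each of the 5 categories: 350/5 = 70.
symbol 1: (77 − 70)²/70 = 49/70 = 0.700
symbol 2: (59 − 70)²/70 = 121/70 = 1.729
symbol 3: (72 − 70)²/70 = 4/70 = 0.057
symbol 4: (74 − 70)²/70 = 16/70 = 0.229
symbol 5: (68 − 70)²/70 = 4/70 = 0.057
Sum = 2.77

2.77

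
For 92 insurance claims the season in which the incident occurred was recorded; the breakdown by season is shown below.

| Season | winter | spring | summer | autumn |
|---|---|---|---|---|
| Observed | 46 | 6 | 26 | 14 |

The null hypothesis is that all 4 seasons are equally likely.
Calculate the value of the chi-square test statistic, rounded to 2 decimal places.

Under H₀ each category has probability 1/4, so each expected count is 92/4 = 23.
χ² = (46−23)²/23 + (6−23)²/23 + (26−23)²/23 + (14−23)²/23
   = 23.000 + 12.565 + 0.391 + 3.522
Sum = 39.48

39.48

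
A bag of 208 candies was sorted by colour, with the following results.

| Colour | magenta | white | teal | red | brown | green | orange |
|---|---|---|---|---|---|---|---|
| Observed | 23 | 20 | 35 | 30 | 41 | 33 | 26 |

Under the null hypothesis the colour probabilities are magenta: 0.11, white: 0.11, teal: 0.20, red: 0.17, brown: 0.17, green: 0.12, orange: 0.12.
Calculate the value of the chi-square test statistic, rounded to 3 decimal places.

5.755

Expected counts E_i = n·p_i: 208×0.11 = 22.88, 208×0.11 = 22.88, 208×0.20 = 41.6, 208×0.17 = 35.36, 208×0.17 = 35.36, 208×0.12 = 24.96, 208×0.12 = 24.96.
magenta: (23 − 22.88)²/22.88 = 0.0144/22.88 = 0.0006
white: (20 − 22.88)²/22.88 = 8.2944/22.88 = 0.3625
teal: (35 − 41.6)²/41.6 = 43.56/41.6 = 1.0471
red: (30 − 35.36)²/35.36 = 28.7296/35.36 = 0.8125
brown: (41 − 35.36)²/35.36 = 31.8096/35.36 = 0.8996
green: (33 − 24.96)²/24.96 = 64.6416/24.96 = 2.5898
orange: (26 − 24.96)²/24.96 = 1.0816/24.96 = 0.0433
Sum = 5.755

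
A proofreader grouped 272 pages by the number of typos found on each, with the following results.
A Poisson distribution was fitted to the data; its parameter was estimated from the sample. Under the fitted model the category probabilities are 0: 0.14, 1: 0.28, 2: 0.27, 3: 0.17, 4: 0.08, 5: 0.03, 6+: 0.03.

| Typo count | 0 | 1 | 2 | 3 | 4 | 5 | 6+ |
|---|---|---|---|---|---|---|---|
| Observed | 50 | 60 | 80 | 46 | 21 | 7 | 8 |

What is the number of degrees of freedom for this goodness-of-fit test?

There are k = 7 categories and 1 parameter estimated from the data, so df = 7 − 1 − 1 = 5.

5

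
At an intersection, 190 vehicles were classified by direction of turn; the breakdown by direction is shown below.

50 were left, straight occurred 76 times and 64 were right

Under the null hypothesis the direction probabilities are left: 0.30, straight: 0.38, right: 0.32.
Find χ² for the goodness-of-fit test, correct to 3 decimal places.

Expected counts E_i = n·p_i: 190×0.30 = 57, 190×0.38 = 72.2, 190×0.32 = 60.8.
cat           O        E   (O−E)²/E
left         50       57     0.8596
straight     76     72.2     0.2000
right        64     60.8     0.1684
Sum = 1.228

1.228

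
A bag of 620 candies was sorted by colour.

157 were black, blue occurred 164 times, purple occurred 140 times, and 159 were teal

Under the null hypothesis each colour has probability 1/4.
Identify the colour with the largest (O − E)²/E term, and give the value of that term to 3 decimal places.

purple, 1.452

Expected count for each of the 4 categories: 620/4 = 155.
χ² = (157−155)²/155 + (164−155)²/155 + (140−155)²/155 + (159−155)²/155
   = 0.0258 + 0.5226 + 1.4516 + 0.1032
The largest term is for purple: 1.452.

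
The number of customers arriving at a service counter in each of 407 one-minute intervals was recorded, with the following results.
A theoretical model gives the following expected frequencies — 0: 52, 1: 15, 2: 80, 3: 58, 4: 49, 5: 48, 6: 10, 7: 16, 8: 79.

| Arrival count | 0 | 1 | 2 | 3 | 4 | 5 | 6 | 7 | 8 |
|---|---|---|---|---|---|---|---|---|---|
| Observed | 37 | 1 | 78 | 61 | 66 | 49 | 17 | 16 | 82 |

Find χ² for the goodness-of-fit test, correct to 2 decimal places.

0: (37 − 52)²/52 = 225/52 = 4.327
1: (1 − 15)²/15 = 196/15 = 13.067
2: (78 − 80)²/80 = 4/80 = 0.050
3: (61 − 58)²/58 = 9/58 = 0.155
4: (66 − 49)²/49 = 289/49 = 5.898
5: (49 − 48)²/48 = 1/48 = 0.021
6: (17 − 10)²/10 = 49/10 = 4.900
7: (16 − 16)²/16 = 0/16 = 0.000
8: (82 − 79)²/79 = 9/79 = 0.114
Sum = 28.53

28.53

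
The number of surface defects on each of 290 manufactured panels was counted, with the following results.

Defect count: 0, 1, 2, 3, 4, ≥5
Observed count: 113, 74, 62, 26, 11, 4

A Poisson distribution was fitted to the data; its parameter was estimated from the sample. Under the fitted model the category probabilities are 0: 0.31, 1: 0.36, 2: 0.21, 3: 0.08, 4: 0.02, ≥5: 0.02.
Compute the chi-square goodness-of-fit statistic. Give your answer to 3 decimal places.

20.366

Expected counts E_i = n·p_i: 290×0.31 = 89.9, 290×0.36 = 104.4, 290×0.21 = 60.9, 290×0.08 = 23.2, 290×0.02 = 5.8, 290×0.02 = 5.8.
cat         O        E   (O−E)²/E
0         113     89.9     5.9356
1          74    104.4     8.8521
2          62     60.9     0.0199
3          26     23.2     0.3379
4          11      5.8     4.6621
≥5          4      5.8     0.5586
Sum = 20.366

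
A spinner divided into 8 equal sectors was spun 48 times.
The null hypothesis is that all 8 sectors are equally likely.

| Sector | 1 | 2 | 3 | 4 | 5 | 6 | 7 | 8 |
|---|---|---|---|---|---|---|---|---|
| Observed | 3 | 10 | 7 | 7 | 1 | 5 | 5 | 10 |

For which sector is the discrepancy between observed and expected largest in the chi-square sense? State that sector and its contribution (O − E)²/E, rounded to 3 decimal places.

5, 4.167

Expected count for each of the 8 categories: 48/8 = 6.
cat         O        E   (O−E)²/E
1           3        6     1.5000
2          10        6     2.6667
3           7        6     0.1667
4           7        6     0.1667
5           1        6     4.1667
6           5        6     0.1667
7           5        6     0.1667
8          10        6     2.6667
The largest term is for 5: 4.167.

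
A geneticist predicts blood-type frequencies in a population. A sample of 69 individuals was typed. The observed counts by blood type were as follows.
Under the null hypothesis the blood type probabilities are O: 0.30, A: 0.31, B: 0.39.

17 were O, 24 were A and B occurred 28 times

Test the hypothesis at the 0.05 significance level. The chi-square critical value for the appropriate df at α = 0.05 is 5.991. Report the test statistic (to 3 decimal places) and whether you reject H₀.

Expected counts E_i = n·p_i: 69×0.30 = 20.7, 69×0.31 = 21.39, 69×0.39 = 26.91.
O: (17 − 20.7)²/20.7 = 13.69/20.7 = 0.6614
A: (24 − 21.39)²/21.39 = 6.8121/21.39 = 0.3185
B: (28 − 26.91)²/26.91 = 1.1881/26.91 = 0.0442
Sum = 1.024
df = 2. Since 1.024 < 5.991, we do not reject H₀.

1.024; do not reject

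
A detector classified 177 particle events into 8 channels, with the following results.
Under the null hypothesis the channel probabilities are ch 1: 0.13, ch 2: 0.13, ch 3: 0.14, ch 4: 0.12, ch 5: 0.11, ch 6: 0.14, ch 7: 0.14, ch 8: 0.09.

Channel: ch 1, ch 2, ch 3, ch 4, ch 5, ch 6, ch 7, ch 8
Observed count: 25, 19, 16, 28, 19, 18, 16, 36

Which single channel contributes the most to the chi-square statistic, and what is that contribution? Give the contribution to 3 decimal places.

Expected counts E_i = n·p_i: 177×0.13 = 23.01, 177×0.13 = 23.01, 177×0.14 = 24.78, 177×0.12 = 21.24, 177×0.11 = 19.47, 177×0.14 = 24.78, 177×0.14 = 24.78, 177×0.09 = 15.93.
χ² = (25−23.01)²/23.01 + (19−23.01)²/23.01 + (16−24.78)²/24.78 + (28−21.24)²/21.24 + (19−19.47)²/19.47 + (18−24.78)²/24.78 + (16−24.78)²/24.78 + (36−15.93)²/15.93
   = 0.1721 + 0.6988 + 3.1109 + 2.1515 + 0.0113 + 1.8551 + 3.1109 + 25.2859
The largest term is for ch 8: 25.286.

ch 8, 25.286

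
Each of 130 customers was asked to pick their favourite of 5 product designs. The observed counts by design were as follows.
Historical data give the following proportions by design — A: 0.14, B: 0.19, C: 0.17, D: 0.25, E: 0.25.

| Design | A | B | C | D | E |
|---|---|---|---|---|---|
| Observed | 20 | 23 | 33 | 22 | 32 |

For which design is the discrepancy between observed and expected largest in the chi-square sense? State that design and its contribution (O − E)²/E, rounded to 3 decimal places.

Expected counts E_i = n·p_i: 130×0.14 = 18.2, 130×0.19 = 24.7, 130×0.17 = 22.1, 130×0.25 = 32.5, 130×0.25 = 32.5.
A: (20 − 18.2)²/18.2 = 3.24/18.2 = 0.1780
B: (23 − 24.7)²/24.7 = 2.89/24.7 = 0.1170
C: (33 − 22.1)²/22.1 = 118.81/22.1 = 5.3760
D: (22 − 32.5)²/32.5 = 110.25/32.5 = 3.3923
E: (32 − 32.5)²/32.5 = 0.25/32.5 = 0.0077
The largest term is for C: 5.376.

C, 5.376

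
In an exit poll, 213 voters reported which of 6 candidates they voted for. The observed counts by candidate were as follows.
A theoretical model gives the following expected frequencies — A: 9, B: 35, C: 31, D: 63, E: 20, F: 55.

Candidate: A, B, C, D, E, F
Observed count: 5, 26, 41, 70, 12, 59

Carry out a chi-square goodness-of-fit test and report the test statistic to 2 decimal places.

11.59

χ² = (5−9)²/9 + (26−35)²/35 + (41−31)²/31 + (70−63)²/63 + (12−20)²/20 + (59−55)²/55
   = 1.778 + 2.314 + 3.226 + 0.778 + 3.200 + 0.291
Sum = 11.59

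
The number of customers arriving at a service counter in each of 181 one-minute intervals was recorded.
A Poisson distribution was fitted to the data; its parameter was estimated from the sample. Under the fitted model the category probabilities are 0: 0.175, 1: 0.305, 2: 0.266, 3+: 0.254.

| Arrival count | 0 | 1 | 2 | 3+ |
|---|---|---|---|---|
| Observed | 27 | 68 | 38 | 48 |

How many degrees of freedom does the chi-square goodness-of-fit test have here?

2

There are k = 4 categories and 1 parameter estimated from the data, so df = 4 − 1 − 1 = 2.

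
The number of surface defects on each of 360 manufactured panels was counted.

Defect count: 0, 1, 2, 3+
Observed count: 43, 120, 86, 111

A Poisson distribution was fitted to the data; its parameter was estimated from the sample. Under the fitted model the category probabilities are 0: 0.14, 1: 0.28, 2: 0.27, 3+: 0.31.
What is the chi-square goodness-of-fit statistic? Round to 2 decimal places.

Expected counts E_i = n·p_i: 360×0.14 = 50.4, 360×0.28 = 100.8, 360×0.27 = 97.2, 360×0.31 = 111.6.
χ² = (43−50.4)²/50.4 + (120−100.8)²/100.8 + (86−97.2)²/97.2 + (111−111.6)²/111.6
   = 1.087 + 3.657 + 1.291 + 0.003
Sum = 6.04

6.04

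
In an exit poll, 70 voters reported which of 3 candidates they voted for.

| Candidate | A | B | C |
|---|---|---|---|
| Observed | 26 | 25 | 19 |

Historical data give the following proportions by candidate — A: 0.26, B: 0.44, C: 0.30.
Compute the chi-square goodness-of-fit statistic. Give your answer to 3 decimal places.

4.626

Expected counts E_i = n·p_i: 70×0.26 = 18.2, 70×0.44 = 30.8, 70×0.30 = 21.
cat         O        E   (O−E)²/E
A          26     18.2     3.3429
B          25     30.8     1.0922
C          19       21     0.1905
Sum = 4.626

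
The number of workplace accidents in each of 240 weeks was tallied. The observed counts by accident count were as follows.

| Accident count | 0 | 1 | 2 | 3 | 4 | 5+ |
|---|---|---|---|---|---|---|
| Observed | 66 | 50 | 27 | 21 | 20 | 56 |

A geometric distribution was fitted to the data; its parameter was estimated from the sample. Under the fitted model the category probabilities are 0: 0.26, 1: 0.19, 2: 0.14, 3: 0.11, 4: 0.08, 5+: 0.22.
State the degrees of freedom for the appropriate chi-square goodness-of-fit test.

There are k = 6 categories and 1 parameter estimated from the data, so df = 6 − 1 − 1 = 4.

4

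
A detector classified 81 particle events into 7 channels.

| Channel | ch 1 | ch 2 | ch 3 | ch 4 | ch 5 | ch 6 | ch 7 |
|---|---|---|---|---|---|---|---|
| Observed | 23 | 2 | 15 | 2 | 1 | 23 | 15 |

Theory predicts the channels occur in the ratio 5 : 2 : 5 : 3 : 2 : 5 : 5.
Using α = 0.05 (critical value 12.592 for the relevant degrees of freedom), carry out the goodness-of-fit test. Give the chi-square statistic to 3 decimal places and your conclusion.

Ratio total = 27. Expected counts: 81×5/27 = 15, 81×2/27 = 6, 81×5/27 = 15, 81×3/27 = 9, 81×2/27 = 6, 81×5/27 = 15, 81×5/27 = 15.
χ² = (23−15)²/15 + (2−6)²/6 + (15−15)²/15 + (2−9)²/9 + (1−6)²/6 + (23−15)²/15 + (15−15)²/15
   = 4.2667 + 2.6667 + 0.0000 + 5.4444 + 4.1667 + 4.2667 + 0.0000
Sum = 20.811
df = 6. Since 20.811 > 12.592, we reject H₀.

20.811; reject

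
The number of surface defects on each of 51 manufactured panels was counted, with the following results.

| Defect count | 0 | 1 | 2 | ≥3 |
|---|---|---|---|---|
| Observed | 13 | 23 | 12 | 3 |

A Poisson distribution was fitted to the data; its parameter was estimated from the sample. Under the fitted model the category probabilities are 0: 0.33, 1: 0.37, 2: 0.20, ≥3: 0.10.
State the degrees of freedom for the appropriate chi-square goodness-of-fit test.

There are k = 4 categories and 1 parameter estimated from the data, so df = 4 − 1 − 1 = 2.

2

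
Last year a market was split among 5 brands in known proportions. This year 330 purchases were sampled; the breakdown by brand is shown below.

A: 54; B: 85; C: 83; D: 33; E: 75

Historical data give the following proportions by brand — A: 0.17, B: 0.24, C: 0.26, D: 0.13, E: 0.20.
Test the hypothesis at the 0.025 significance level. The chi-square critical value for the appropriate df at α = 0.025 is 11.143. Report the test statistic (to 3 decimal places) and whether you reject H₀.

Expected counts E_i = n·p_i: 330×0.17 = 56.1, 330×0.24 = 79.2, 330×0.26 = 85.8, 330×0.13 = 42.9, 330×0.20 = 66.
χ² = (54−56.1)²/56.1 + (85−79.2)²/79.2 + (83−85.8)²/85.8 + (33−42.9)²/42.9 + (75−66)²/66
   = 0.0786 + 0.4247 + 0.0914 + 2.2846 + 1.2273
Sum = 4.107
df = 4. Since 4.107 < 11.143, we do not reject H₀.

4.107; do not reject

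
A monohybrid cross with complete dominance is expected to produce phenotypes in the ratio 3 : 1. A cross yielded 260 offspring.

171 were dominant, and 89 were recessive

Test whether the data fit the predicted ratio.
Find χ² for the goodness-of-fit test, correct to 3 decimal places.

11.815

Ratio total = 4. Expected counts: 260×3/4 = 195, 260×1/4 = 65.
χ² = (171−195)²/195 + (89−65)²/65
   = 2.9538 + 8.8615
Sum = 11.815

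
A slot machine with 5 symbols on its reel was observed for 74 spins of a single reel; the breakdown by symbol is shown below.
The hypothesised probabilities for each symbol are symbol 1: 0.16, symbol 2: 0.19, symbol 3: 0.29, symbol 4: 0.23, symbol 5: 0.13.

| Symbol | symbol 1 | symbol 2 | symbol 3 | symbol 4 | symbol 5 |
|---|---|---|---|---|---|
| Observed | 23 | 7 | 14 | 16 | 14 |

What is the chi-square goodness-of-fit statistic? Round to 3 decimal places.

18.713

Expected counts E_i = n·p_i: 74×0.16 = 11.84, 74×0.19 = 14.06, 74×0.29 = 21.46, 74×0.23 = 17.02, 74×0.13 = 9.62.
cat           O        E   (O−E)²/E
symbol 1     23    11.84    10.5191
symbol 2      7    14.06     3.5451
symbol 3     14    21.46     2.5933
symbol 4     16    17.02     0.0611
symbol 5     14     9.62     1.9942
Sum = 18.713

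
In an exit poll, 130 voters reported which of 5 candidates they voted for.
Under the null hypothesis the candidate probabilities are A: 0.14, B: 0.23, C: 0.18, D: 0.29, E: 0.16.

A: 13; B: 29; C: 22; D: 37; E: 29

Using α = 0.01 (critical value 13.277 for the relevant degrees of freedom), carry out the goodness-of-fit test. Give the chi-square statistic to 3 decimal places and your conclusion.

Expected counts E_i = n·p_i: 130×0.14 = 18.2, 130×0.23 = 29.9, 130×0.18 = 23.4, 130×0.29 = 37.7, 130×0.16 = 20.8.
χ² = (13−18.2)²/18.2 + (29−29.9)²/29.9 + (22−23.4)²/23.4 + (37−37.7)²/37.7 + (29−20.8)²/20.8
   = 1.4857 + 0.0271 + 0.0838 + 0.0130 + 3.2327
Sum = 4.842
df = 4. Since 4.842 < 13.277, we do not reject H₀.

4.842; do not reject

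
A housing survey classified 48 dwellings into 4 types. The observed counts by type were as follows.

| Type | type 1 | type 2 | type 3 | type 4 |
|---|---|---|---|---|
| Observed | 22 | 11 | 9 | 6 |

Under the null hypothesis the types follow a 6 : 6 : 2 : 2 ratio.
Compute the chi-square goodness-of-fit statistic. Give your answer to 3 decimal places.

5.111

Ratio total = 16. Expected counts: 48×6/16 = 18, 48×6/16 = 18, 48×2/16 = 6, 48×2/16 = 6.
χ² = (22−18)²/18 + (11−18)²/18 + (9−6)²/6 + (6−6)²/6
   = 0.8889 + 2.7222 + 1.5000 + 0.0000
Sum = 5.111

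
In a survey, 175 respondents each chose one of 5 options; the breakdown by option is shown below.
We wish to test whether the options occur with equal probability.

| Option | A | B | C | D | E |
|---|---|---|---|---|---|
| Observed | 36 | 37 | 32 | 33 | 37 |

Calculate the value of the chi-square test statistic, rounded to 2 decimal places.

Under H₀ each category has probability 1/5, so each expected count is 175/5 = 35.
A: (36 − 35)²/35 = 1/35 = 0.029
B: (37 − 35)²/35 = 4/35 = 0.114
C: (32 − 35)²/35 = 9/35 = 0.257
D: (33 − 35)²/35 = 4/35 = 0.114
E: (37 − 35)²/35 = 4/35 = 0.114
Sum = 0.63

0.63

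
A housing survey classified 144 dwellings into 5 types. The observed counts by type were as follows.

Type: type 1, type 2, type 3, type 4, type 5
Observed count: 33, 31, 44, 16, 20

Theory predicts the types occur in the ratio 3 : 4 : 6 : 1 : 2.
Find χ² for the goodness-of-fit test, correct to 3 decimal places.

Ratio total = 16. Expected counts: 144×3/16 = 27, 144×4/16 = 36, 144×6/16 = 54, 144×1/16 = 9, 144×2/16 = 18.
χ² = (33−27)²/27 + (31−36)²/36 + (44−54)²/54 + (16−9)²/9 + (20−18)²/18
   = 1.3333 + 0.6944 + 1.8519 + 5.4444 + 0.2222
Sum = 9.546

9.546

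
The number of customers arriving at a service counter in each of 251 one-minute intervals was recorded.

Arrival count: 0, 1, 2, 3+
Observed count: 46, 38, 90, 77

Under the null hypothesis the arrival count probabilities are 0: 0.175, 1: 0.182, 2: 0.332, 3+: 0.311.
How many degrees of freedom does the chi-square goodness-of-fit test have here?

3

There are k = 4 categories and no parameters were estimated from the data, so df = 4 − 1 = 3.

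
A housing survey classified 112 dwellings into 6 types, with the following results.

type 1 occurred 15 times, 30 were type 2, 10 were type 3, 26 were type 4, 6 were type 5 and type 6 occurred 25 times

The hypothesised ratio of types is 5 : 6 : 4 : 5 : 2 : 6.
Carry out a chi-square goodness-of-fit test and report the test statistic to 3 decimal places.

Ratio total = 28. Expected counts: 112×5/28 = 20, 112×6/28 = 24, 112×4/28 = 16, 112×5/28 = 20, 112×2/28 = 8, 112×6/28 = 24.
type 1: (15 − 20)²/20 = 25/20 = 1.2500
type 2: (30 − 24)²/24 = 36/24 = 1.5000
type 3: (10 − 16)²/16 = 36/16 = 2.2500
type 4: (26 − 20)²/20 = 36/20 = 1.8000
type 5: (6 − 8)²/8 = 4/8 = 0.5000
type 6: (25 − 24)²/24 = 1/24 = 0.0417
Sum = 7.342

7.342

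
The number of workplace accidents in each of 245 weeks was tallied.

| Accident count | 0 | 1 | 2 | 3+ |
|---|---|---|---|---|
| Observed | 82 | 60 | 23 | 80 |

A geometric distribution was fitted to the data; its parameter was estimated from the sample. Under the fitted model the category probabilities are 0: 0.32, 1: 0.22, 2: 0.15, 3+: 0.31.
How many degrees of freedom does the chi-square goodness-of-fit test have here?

There are k = 4 categories and 1 parameter estimated from the data, so df = 4 − 1 − 1 = 2.

2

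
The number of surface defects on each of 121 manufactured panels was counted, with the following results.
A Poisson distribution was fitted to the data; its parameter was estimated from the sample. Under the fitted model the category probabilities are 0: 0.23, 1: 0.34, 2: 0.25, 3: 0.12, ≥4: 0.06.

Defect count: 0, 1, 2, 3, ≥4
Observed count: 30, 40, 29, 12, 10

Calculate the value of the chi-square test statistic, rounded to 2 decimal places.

1.72

Expected counts E_i = n·p_i: 121×0.23 = 27.83, 121×0.34 = 41.14, 121×0.25 = 30.25, 121×0.12 = 14.52, 121×0.06 = 7.26.
χ² = (30−27.83)²/27.83 + (40−41.14)²/41.14 + (29−30.25)²/30.25 + (12−14.52)²/14.52 + (10−7.26)²/7.26
   = 0.169 + 0.032 + 0.052 + 0.437 + 1.034
Sum = 1.72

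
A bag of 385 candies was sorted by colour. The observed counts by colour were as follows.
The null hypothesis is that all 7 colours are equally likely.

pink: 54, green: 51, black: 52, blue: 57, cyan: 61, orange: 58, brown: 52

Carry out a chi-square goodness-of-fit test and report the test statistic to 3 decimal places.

1.527

Expected count for each of the 7 categories: 385/7 = 55.
χ² = (54−55)²/55 + (51−55)²/55 + (52−55)²/55 + (57−55)²/55 + (61−55)²/55 + (58−55)²/55 + (52−55)²/55
   = 0.0182 + 0.2909 + 0.1636 + 0.0727 + 0.6545 + 0.1636 + 0.1636
Sum = 1.527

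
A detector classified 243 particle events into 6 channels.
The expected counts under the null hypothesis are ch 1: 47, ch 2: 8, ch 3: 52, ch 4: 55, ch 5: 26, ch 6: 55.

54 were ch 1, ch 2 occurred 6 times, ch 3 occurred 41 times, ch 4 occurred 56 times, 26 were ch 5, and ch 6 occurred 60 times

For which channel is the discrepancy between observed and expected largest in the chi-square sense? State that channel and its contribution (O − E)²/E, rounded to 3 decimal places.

ch 1: (54 − 47)²/47 = 49/47 = 1.0426
ch 2: (6 − 8)²/8 = 4/8 = 0.5000
ch 3: (41 − 52)²/52 = 121/52 = 2.3269
ch 4: (56 − 55)²/55 = 1/55 = 0.0182
ch 5: (26 − 26)²/26 = 0/26 = 0.0000
ch 6: (60 − 55)²/55 = 25/55 = 0.4545
The largest term is for ch 3: 2.327.

ch 3, 2.327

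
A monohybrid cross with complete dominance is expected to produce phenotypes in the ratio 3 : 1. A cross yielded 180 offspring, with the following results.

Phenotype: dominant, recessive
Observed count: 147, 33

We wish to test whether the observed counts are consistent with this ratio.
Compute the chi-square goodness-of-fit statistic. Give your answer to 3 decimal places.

4.267

Ratio total = 4. Expected counts: 180×3/4 = 135, 180×1/4 = 45.
dominant: (147 − 135)²/135 = 144/135 = 1.0667
recessive: (33 − 45)²/45 = 144/45 = 3.2000
Sum = 4.267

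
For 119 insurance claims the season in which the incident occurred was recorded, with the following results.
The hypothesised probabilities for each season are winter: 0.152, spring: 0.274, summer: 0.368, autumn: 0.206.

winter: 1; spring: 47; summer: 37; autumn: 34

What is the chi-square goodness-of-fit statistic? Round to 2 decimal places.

Expected counts E_i = n·p_i: 119×0.152 = 18.088, 119×0.274 = 32.606, 119×0.368 = 43.792, 119×0.206 = 24.514.
winter: (1 − 18.088)²/18.088 = 291.999744/18.088 = 16.143
spring: (47 − 32.606)²/32.606 = 207.187236/32.606 = 6.354
summer: (37 − 43.792)²/43.792 = 46.131264/43.792 = 1.053
autumn: (34 − 24.514)²/24.514 = 89.984196/24.514 = 3.671
Sum = 27.22

27.22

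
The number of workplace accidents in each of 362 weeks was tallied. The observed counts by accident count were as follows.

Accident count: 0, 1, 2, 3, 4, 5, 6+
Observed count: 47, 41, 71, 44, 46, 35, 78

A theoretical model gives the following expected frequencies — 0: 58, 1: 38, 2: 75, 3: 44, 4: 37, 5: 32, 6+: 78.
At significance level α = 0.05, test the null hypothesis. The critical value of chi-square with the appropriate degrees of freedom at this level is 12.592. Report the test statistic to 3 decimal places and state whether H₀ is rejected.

5.007; do not reject

cat         O        E   (O−E)²/E
0          47       58     2.0862
1          41       38     0.2368
2          71       75     0.2133
3          44       44     0.0000
4          46       37     2.1892
5          35       32     0.2813
6+         78       78     0.0000
Sum = 5.007
df = 6. Since 5.007 < 12.592, we do not reject H₀.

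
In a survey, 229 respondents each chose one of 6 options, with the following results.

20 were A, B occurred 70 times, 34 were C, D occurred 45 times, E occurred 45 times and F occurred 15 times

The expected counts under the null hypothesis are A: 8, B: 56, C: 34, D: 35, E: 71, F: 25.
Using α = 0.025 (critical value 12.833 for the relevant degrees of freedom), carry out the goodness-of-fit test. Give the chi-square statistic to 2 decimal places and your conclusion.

37.88; reject

A: (20 − 8)²/8 = 144/8 = 18.000
B: (70 − 56)²/56 = 196/56 = 3.500
C: (34 − 34)²/34 = 0/34 = 0.000
D: (45 − 35)²/35 = 100/35 = 2.857
E: (45 − 71)²/71 = 676/71 = 9.521
F: (15 − 25)²/25 = 100/25 = 4.000
Sum = 37.88
df = 5. Since 37.88 > 12.833, we reject H₀.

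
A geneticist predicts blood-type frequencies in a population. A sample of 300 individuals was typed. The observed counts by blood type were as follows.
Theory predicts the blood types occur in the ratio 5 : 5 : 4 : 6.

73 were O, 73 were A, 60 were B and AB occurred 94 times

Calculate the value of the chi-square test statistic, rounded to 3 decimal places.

Ratio total = 20. Expected counts: 300×5/20 = 75, 300×5/20 = 75, 300×4/20 = 60, 300×6/20 = 90.
χ² = (73−75)²/75 + (73−75)²/75 + (60−60)²/60 + (94−90)²/90
   = 0.0533 + 0.0533 + 0.0000 + 0.1778
Sum = 0.284

0.284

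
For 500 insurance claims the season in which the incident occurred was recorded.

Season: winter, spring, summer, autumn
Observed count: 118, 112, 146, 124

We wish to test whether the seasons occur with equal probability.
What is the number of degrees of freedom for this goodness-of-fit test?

3

There are k = 4 categories and no parameters were estimated from the data, so df = 4 − 1 = 3.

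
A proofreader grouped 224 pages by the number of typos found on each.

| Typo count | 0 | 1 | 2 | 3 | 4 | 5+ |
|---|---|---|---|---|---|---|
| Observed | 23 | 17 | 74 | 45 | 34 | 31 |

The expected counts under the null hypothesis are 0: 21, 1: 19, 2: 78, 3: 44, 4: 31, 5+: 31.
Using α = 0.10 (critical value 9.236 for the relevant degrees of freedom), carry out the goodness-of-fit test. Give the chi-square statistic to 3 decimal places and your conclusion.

0: (23 − 21)²/21 = 4/21 = 0.1905
1: (17 − 19)²/19 = 4/19 = 0.2105
2: (74 − 78)²/78 = 16/78 = 0.2051
3: (45 − 44)²/44 = 1/44 = 0.0227
4: (34 − 31)²/31 = 9/31 = 0.2903
5+: (31 − 31)²/31 = 0/31 = 0.0000
Sum = 0.919
df = 5. Since 0.919 < 9.236, we do not reject H₀.

0.919; do not reject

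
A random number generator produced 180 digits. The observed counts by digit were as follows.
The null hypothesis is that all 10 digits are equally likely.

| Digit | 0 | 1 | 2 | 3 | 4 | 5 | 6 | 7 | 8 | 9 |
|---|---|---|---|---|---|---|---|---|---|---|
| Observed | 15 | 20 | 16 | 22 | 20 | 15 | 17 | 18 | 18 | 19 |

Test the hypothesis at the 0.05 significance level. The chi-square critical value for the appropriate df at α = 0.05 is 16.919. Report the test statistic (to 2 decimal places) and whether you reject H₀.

Under H₀ each category has probability 1/10, so each expected count is 180/10 = 18.
0: (15 − 18)²/18 = 9/18 = 0.500
1: (20 − 18)²/18 = 4/18 = 0.222
2: (16 − 18)²/18 = 4/18 = 0.222
3: (22 − 18)²/18 = 16/18 = 0.889
4: (20 − 18)²/18 = 4/18 = 0.222
5: (15 − 18)²/18 = 9/18 = 0.500
6: (17 − 18)²/18 = 1/18 = 0.056
7: (18 − 18)²/18 = 0/18 = 0.000
8: (18 − 18)²/18 = 0/18 = 0.000
9: (19 − 18)²/18 = 1/18 = 0.056
Sum = 2.67
df = 9. Since 2.67 < 16.919, we do not reject H₀.

2.67; do not reject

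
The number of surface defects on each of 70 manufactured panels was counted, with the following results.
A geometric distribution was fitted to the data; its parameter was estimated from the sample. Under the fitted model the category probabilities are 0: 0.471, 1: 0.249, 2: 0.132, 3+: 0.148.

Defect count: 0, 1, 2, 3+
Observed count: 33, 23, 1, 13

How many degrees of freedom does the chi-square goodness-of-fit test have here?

There are k = 4 categories and 1 parameter estimated from the data, so df = 4 − 1 − 1 = 2.

2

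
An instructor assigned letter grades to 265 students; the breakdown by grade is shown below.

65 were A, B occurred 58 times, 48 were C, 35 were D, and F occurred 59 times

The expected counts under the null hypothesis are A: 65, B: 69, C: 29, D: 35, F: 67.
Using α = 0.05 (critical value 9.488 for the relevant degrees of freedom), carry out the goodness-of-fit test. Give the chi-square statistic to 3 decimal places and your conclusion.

15.157; reject

cat         O        E   (O−E)²/E
A          65       65     0.0000
B          58       69     1.7536
C          48       29    12.4483
D          35       35     0.0000
F          59       67     0.9552
Sum = 15.157
df = 4. Since 15.157 > 9.488, we reject H₀.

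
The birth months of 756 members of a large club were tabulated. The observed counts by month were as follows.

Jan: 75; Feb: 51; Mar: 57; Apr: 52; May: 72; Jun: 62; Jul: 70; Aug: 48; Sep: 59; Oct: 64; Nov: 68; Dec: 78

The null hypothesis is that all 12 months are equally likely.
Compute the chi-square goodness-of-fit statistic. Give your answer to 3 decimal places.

Expected count for each of the 12 categories: 756/12 = 63.
cat         O        E   (O−E)²/E
Jan        75       63     2.2857
Feb        51       63     2.2857
Mar        57       63     0.5714
Apr        52       63     1.9206
May        72       63     1.2857
Jun        62       63     0.0159
Jul        70       63     0.7778
Aug        48       63     3.5714
Sep        59       63     0.2540
Oct        64       63     0.0159
Nov        68       63     0.3968
Dec        78       63     3.5714
Sum = 16.952

16.952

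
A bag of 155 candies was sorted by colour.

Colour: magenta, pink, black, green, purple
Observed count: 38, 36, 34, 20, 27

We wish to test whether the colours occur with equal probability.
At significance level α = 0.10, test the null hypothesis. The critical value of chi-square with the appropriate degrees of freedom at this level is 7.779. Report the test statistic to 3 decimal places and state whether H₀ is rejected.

7.097; do not reject

Expected count for each of the 5 categories: 155/5 = 31.
χ² = (38−31)²/31 + (36−31)²/31 + (34−31)²/31 + (20−31)²/31 + (27−31)²/31
   = 1.5806 + 0.8065 + 0.2903 + 3.9032 + 0.5161
Sum = 7.097
df = 4. Since 7.097 < 7.779, we do not reject H₀.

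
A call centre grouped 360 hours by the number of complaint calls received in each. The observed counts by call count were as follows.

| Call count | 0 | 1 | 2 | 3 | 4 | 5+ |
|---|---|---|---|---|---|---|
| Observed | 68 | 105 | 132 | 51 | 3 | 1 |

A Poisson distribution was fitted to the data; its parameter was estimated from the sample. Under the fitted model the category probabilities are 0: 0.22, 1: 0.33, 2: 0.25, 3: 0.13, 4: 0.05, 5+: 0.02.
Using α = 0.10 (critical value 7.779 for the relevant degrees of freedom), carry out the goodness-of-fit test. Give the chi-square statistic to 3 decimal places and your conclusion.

Expected counts E_i = n·p_i: 360×0.22 = 79.2, 360×0.33 = 118.8, 360×0.25 = 90, 360×0.13 = 46.8, 360×0.05 = 18, 360×0.02 = 7.2.
χ² = (68−79.2)²/79.2 + (105−118.8)²/118.8 + (132−90)²/90 + (51−46.8)²/46.8 + (3−18)²/18 + (1−7.2)²/7.2
   = 1.5838 + 1.6030 + 19.6000 + 0.3769 + 12.5000 + 5.3389
Sum = 41.003
df = 4. Since 41.003 > 7.779, we reject H₀.

41.003; reject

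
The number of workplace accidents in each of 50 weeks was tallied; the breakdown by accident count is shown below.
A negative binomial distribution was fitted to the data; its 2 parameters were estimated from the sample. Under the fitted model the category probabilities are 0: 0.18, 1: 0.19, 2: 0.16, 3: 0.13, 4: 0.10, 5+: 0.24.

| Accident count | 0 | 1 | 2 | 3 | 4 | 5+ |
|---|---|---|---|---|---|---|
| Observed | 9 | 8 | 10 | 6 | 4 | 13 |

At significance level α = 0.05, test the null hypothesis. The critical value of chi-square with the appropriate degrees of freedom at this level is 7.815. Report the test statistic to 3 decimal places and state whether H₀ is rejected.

Expected counts E_i = n·p_i: 50×0.18 = 9, 50×0.19 = 9.5, 50×0.16 = 8, 50×0.13 = 6.5, 50×0.10 = 5, 50×0.24 = 12.
χ² = (9−9)²/9 + (8−9.5)²/9.5 + (10−8)²/8 + (6−6.5)²/6.5 + (4−5)²/5 + (13−12)²/12
   = 0.0000 + 0.2368 + 0.5000 + 0.0385 + 0.2000 + 0.0833
Sum = 1.059
df = 3. Since 1.059 < 7.815, we do not reject H₀.

1.059; do not reject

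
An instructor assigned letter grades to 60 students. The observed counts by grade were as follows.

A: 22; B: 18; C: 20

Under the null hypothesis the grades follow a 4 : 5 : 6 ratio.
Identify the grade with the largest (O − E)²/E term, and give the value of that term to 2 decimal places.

Ratio total = 15. Expected counts: 60×4/15 = 16, 60×5/15 = 20, 60×6/15 = 24.
A: (22 − 16)²/16 = 36/16 = 2.250
B: (18 − 20)²/20 = 4/20 = 0.200
C: (20 − 24)²/24 = 16/24 = 0.667
The largest term is for A: 2.25.

A, 2.25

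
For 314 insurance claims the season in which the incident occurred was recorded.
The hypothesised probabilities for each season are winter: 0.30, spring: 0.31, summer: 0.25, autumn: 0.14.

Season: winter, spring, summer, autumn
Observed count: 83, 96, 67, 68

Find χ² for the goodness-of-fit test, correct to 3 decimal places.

16.181

Expected counts E_i = n·p_i: 314×0.30 = 94.2, 314×0.31 = 97.34, 314×0.25 = 78.5, 314×0.14 = 43.96.
winter: (83 − 94.2)²/94.2 = 125.44/94.2 = 1.3316
spring: (96 − 97.34)²/97.34 = 1.7956/97.34 = 0.0184
summer: (67 − 78.5)²/78.5 = 132.25/78.5 = 1.6847
autumn: (68 − 43.96)²/43.96 = 577.9216/43.96 = 13.1465
Sum = 16.181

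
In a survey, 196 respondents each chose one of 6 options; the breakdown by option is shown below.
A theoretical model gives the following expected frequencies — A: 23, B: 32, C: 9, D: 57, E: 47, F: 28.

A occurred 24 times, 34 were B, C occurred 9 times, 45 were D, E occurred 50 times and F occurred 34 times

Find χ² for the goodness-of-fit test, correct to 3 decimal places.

A: (24 − 23)²/23 = 1/23 = 0.0435
B: (34 − 32)²/32 = 4/32 = 0.1250
C: (9 − 9)²/9 = 0/9 = 0.0000
D: (45 − 57)²/57 = 144/57 = 2.5263
E: (50 − 47)²/47 = 9/47 = 0.1915
F: (34 − 28)²/28 = 36/28 = 1.2857
Sum = 4.172

4.172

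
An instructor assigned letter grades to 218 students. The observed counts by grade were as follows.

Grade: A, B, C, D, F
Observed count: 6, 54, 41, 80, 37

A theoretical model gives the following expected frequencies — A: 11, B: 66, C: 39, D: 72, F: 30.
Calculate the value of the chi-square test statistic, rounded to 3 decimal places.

χ² = (6−11)²/11 + (54−66)²/66 + (41−39)²/39 + (80−72)²/72 + (37−30)²/30
   = 2.2727 + 2.1818 + 0.1026 + 0.8889 + 1.6333
Sum = 7.079

7.079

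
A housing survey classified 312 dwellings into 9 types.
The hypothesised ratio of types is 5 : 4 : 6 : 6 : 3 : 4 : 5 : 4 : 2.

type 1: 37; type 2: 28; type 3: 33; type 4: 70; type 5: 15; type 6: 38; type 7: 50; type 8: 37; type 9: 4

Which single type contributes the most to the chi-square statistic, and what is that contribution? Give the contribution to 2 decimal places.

type 4, 10.08

Ratio total = 39. Expected counts: 312×5/39 = 40, 312×4/39 = 32, 312×6/39 = 48, 312×6/39 = 48, 312×3/39 = 24, 312×4/39 = 32, 312×5/39 = 40, 312×4/39 = 32, 312×2/39 = 16.
χ² = (37−40)²/40 + (28−32)²/32 + (33−48)²/48 + (70−48)²/48 + (15−24)²/24 + (38−32)²/32 + (50−40)²/40 + (37−32)²/32 + (4−16)²/16
   = 0.225 + 0.500 + 4.688 + 10.083 + 3.375 + 1.125 + 2.500 + 0.781 + 9.000
The largest term is for type 4: 10.08.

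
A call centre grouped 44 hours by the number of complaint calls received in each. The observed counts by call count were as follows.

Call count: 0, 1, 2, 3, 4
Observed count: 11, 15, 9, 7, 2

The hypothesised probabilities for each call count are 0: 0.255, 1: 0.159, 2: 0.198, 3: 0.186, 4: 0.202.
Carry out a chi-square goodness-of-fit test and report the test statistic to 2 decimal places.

Expected counts E_i = n·p_i: 44×0.255 = 11.22, 44×0.159 = 6.996, 44×0.198 = 8.712, 44×0.186 = 8.184, 44×0.202 = 8.888.
0: (11 − 11.22)²/11.22 = 0.0484/11.22 = 0.004
1: (15 − 6.996)²/6.996 = 64.064016/6.996 = 9.157
2: (9 − 8.712)²/8.712 = 0.082944/8.712 = 0.010
3: (7 − 8.184)²/8.184 = 1.401856/8.184 = 0.171
4: (2 − 8.888)²/8.888 = 47.444544/8.888 = 5.338
Sum = 14.68

14.68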